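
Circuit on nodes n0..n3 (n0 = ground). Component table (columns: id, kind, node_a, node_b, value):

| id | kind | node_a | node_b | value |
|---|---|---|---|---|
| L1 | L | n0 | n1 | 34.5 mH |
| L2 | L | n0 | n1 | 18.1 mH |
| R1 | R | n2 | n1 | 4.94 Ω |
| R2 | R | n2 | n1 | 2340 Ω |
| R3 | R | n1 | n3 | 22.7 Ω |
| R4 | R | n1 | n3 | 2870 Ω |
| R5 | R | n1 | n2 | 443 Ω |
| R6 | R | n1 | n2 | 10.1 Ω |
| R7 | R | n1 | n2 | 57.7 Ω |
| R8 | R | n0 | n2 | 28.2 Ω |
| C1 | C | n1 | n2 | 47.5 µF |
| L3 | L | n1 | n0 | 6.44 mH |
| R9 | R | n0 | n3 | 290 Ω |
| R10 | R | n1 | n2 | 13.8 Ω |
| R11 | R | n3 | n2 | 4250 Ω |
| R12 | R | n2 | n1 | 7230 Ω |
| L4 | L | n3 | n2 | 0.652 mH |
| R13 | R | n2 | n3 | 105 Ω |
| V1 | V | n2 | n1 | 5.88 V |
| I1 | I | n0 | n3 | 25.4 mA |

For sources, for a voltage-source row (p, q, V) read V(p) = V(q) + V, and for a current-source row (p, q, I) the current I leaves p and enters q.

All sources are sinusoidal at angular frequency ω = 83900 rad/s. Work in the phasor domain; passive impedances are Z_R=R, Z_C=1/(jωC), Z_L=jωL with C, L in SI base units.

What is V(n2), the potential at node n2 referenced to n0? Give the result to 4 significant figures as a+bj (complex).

1.006-0.2528j V

Element admittances at ω=83900 rad/s:
  Y(L1) = 0.000-0.0003455j S between n0,n1
  Y(L2) = 0.000-0.0006585j S between n0,n1
  Y(R1) = 0.2024+0.000j S between n2,n1
  Y(R2) = 0.0004274+0.000j S between n2,n1
  Y(R3) = 0.04405+0.000j S between n1,n3
  Y(R4) = 0.0003484+0.000j S between n1,n3
  Y(R5) = 0.002257+0.000j S between n1,n2
  Y(R6) = 0.09901+0.000j S between n1,n2
  Y(R7) = 0.01733+0.000j S between n1,n2
  Y(R8) = 0.03546+0.000j S between n0,n2
  Y(C1) = 0.000+3.985j S between n1,n2
  Y(L3) = 0.000-0.001851j S between n1,n0
  Y(R9) = 0.003448+0.000j S between n0,n3
  Y(R10) = 0.07246+0.000j S between n1,n2
  Y(R11) = 0.0002353+0.000j S between n3,n2
  Y(R12) = 0.0001383+0.000j S between n2,n1
  Y(L4) = 0.000-0.01828j S between n3,n2
  Y(R13) = 0.009524+0.000j S between n2,n3
  V1: constraint V(n2)−V(n1) = 5.88
  I1: injects 0.0254 A into n3 (from n0)
Assemble and solve the 4×4 MNA system:
  V(n1)=-4.874-0.2528j  V(n2)=1.006-0.2528j  V(n3)=-2.770-1.436j
  i(V1)=-2.411-23.37j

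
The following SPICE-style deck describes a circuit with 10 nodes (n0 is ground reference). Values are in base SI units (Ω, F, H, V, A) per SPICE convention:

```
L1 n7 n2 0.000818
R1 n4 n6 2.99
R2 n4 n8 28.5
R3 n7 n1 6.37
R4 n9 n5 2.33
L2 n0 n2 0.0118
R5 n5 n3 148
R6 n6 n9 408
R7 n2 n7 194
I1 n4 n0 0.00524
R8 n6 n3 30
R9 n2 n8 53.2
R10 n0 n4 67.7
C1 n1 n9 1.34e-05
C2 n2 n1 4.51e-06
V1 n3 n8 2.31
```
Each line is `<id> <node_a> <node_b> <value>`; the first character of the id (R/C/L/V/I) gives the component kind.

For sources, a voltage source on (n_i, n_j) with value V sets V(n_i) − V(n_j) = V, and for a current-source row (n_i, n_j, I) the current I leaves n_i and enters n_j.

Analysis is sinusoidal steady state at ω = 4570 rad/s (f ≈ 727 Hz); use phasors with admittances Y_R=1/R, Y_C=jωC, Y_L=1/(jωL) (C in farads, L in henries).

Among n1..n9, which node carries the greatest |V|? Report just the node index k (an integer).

Apply KCL at each of the 9 non-ground nodes and solve the resulting linear system.
Node n1: branches {R3, C1, C2} → V_1 = -0.08782-0.2518j
Node n2: branches {L1, L2, R7, R9, C2} → V_2 = -0.1553-0.2937j
Node n3: branches {R5, R8, V1} → V_3 = 1.343-0.2318j
Node n4: branches {R1, R2, I1, R10} → V_4 = 0.01401-0.1950j
Node n5: branches {R4, R5} → V_5 = -0.03803-0.4091j
Node n6: branches {R1, R6, R8} → V_6 = 0.1332-0.1998j
Node n7: branches {L1, R3, R7} → V_7 = -0.1558-0.2538j
Node n8: branches {R2, R9, V1} → V_8 = -0.9668-0.2318j
Node n9: branches {R4, R6, C1} → V_9 = -0.05978-0.4119j
Source currents: i(V1)=-0.04967-0.0001286j

3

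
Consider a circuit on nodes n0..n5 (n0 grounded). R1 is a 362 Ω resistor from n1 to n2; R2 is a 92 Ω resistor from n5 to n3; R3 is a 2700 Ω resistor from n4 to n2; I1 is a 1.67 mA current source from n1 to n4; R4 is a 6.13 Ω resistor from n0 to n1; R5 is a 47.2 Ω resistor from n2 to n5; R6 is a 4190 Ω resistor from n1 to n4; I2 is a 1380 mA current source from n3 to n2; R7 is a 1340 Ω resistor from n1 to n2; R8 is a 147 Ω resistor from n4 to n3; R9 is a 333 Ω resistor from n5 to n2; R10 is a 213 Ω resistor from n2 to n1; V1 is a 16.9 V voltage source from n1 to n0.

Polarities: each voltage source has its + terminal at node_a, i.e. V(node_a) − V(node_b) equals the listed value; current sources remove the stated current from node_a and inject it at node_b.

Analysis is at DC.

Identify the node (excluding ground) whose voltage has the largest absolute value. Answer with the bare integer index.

Apply KCL at each of the 5 non-ground nodes and solve the resulting linear system.
Node n1: branches {R1, I1, R4, R6, R7, R10, V1} → V_1 = 16.90
Node n2: branches {R1, R3, R5, I2, R7, R9, R10} → V_2 = 21.54
Node n3: branches {R2, I2, R8} → V_3 = -149.6
Node n4: branches {R3, I1, R6, R8} → V_4 = -135.5
Node n5: branches {R2, R5, R9} → V_5 = -31.54
Source currents: i(V1)=-2.757

3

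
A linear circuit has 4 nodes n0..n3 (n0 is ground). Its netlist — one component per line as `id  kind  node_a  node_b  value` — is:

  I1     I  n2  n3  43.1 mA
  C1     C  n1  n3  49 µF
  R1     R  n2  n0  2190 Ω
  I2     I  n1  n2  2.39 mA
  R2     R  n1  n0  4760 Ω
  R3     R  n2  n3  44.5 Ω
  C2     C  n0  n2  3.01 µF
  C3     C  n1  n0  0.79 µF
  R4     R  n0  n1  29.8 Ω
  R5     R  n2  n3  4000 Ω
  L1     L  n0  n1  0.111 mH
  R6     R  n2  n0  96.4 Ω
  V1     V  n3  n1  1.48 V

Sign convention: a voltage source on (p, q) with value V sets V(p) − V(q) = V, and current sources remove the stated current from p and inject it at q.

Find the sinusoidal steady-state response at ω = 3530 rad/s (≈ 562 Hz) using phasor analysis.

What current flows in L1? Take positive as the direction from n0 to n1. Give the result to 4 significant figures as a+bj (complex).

MNA unknowns: 3 node voltages V₁..V_3 plus 1 source current (V1)
I1: z[2]−=0.0431, z[3]+=0.0431
C1: Y=0.000+0.1730j on G[1,3]
R1: Y=0.0004566+0.000j on G[2,0]
I2: z[1]−=0.00239, z[2]+=0.00239
R2: Y=0.0002101+0.000j on G[1,0]
R3: Y=0.02247+0.000j on G[2,3]
C2: Y=0.000+0.01063j on G[0,2]
C3: Y=0.000+0.002789j on G[1,0]
R4: Y=0.03356+0.000j on G[0,1]
R5: Y=0.0002500+0.000j on G[2,3]
L1: Y=0.000-2.552j on G[0,1]
R6: Y=0.01037+0.000j on G[2,0]
V1: row V3−V1=1.48, i_V1 at 3,1
solve → V1=-0.0005244+0.001079j, V2=-0.1919+0.06151j, V3=1.479+0.001079j
aux → i_V1=0.005122-0.2546j

-0.002753-0.001338j A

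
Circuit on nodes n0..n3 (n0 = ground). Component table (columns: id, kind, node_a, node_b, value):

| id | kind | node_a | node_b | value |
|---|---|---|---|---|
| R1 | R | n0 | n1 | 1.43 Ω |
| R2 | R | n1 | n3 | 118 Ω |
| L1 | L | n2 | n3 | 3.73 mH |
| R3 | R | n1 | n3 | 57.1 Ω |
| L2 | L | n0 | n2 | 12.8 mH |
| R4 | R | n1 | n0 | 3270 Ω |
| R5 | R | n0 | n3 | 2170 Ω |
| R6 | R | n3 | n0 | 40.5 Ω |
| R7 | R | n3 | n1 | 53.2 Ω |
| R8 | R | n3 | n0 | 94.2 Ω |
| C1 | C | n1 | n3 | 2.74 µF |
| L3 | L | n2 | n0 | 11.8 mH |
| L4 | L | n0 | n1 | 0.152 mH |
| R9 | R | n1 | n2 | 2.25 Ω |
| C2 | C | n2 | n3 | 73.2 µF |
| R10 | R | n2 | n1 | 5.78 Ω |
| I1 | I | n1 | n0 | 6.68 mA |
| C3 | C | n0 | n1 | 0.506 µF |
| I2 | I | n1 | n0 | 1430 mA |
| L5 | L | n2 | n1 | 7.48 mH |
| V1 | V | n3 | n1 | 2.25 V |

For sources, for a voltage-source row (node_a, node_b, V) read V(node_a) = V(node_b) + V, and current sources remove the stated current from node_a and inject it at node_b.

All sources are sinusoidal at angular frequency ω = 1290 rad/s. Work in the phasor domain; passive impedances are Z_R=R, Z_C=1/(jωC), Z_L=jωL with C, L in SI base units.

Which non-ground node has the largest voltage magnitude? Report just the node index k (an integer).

3

Element admittances at ω=1290 rad/s:
  Y(R1) = 0.6993+0.000j S between n0,n1
  Y(R2) = 0.008475+0.000j S between n1,n3
  Y(L1) = 0.000-0.2078j S between n2,n3
  Y(R3) = 0.01751+0.000j S between n1,n3
  Y(L2) = 0.000-0.06056j S between n0,n2
  Y(R4) = 0.0003058+0.000j S between n1,n0
  Y(R5) = 0.0004608+0.000j S between n0,n3
  Y(R6) = 0.02469+0.000j S between n3,n0
  Y(R7) = 0.01880+0.000j S between n3,n1
  Y(R8) = 0.01062+0.000j S between n3,n0
  Y(C1) = 0.000+0.003535j S between n1,n3
  Y(L3) = 0.000-0.06569j S between n2,n0
  Y(L4) = 0.000-5.100j S between n0,n1
  Y(R9) = 0.4444+0.000j S between n1,n2
  Y(C2) = 0.000+0.09443j S between n2,n3
  Y(R10) = 0.1730+0.000j S between n2,n1
  I1: injects 0.00668 A into n0 (from n1)
  Y(C3) = 0.000+0.0006527j S between n0,n1
  I2: injects 1.43 A into n0 (from n1)
  Y(L5) = 0.000-0.1036j S between n2,n1
  V1: constraint V(n3)−V(n1) = 2.25
Assemble and solve the 4×4 MNA system:
  V(n1)=-0.04434-0.2769j  V(n2)=0.1783-0.5754j  V(n3)=2.206-0.2769j
  i(V1)=-0.2135+0.2319j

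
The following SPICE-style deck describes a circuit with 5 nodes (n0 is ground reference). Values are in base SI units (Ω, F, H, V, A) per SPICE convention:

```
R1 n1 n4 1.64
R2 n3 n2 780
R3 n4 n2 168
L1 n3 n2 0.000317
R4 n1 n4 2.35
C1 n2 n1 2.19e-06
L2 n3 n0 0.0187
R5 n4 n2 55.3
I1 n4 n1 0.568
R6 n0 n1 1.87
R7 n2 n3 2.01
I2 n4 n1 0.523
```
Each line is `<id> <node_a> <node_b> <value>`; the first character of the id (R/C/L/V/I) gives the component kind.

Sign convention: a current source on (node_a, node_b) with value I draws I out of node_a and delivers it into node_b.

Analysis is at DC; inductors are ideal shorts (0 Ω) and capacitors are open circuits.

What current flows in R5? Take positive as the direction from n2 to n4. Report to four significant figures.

Element admittances at DC:
  Y(R1) = 0.6098 S between n1,n4
  Y(R2) = 0.001282 S between n3,n2
  Y(R3) = 0.005952 S between n4,n2
  L1: short n3↔n2 (DC inductor)
  Y(R4) = 0.4255 S between n1,n4
  Y(C1) = 0.000 S between n2,n1
  L2: short n3↔n0 (DC inductor)
  Y(R5) = 0.01808 S between n4,n2
  I1: injects 0.568 A into n1 (from n4)
  Y(R6) = 0.5348 S between n0,n1
  Y(R7) = 0.4975 S between n2,n3
  I2: injects 0.523 A into n1 (from n4)
Assemble and solve the 6×6 MNA system:
  V(n1)=0.04434  V(n2)=0.000  V(n3)=0.000  V(n4)=-0.9866
  i(L1)=0.02371  i(L2)=-0.02371

0.01784 A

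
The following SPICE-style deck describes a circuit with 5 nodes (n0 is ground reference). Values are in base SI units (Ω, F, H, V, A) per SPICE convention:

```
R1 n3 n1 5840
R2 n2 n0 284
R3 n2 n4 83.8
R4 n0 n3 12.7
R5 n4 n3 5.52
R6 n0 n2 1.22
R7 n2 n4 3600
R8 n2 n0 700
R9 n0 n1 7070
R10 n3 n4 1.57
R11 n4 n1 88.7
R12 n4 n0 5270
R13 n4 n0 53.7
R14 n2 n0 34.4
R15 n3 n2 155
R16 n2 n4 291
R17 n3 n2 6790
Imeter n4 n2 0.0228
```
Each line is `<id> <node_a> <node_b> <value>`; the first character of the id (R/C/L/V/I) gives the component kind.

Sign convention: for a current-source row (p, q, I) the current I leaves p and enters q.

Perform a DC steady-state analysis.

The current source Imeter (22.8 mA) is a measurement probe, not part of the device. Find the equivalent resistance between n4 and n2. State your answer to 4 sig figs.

MNA unknowns: 4 node voltages V₁..V_4
R1: Y=0.0001712 on G[3,1]
R2: Y=0.003521 on G[2,0]
R3: Y=0.01193 on G[2,4]
R4: Y=0.07874 on G[0,3]
R5: Y=0.1812 on G[4,3]
R6: Y=0.8197 on G[0,2]
R7: Y=0.0002778 on G[2,4]
R8: Y=0.001429 on G[2,0]
R9: Y=0.0001414 on G[0,1]
R10: Y=0.6369 on G[3,4]
R11: Y=0.01127 on G[4,1]
R12: Y=0.0001898 on G[4,0]
R13: Y=0.01862 on G[4,0]
R14: Y=0.02907 on G[2,0]
R15: Y=0.006452 on G[3,2]
R16: Y=0.003436 on G[2,4]
R17: Y=0.0001473 on G[3,2]
Imeter: z[4]−=0.0228, z[2]+=0.0228
solve → V1=-0.1970, V2=0.02110, V3=-0.1807, V4=-0.1997

R_eq = 9.685 Ω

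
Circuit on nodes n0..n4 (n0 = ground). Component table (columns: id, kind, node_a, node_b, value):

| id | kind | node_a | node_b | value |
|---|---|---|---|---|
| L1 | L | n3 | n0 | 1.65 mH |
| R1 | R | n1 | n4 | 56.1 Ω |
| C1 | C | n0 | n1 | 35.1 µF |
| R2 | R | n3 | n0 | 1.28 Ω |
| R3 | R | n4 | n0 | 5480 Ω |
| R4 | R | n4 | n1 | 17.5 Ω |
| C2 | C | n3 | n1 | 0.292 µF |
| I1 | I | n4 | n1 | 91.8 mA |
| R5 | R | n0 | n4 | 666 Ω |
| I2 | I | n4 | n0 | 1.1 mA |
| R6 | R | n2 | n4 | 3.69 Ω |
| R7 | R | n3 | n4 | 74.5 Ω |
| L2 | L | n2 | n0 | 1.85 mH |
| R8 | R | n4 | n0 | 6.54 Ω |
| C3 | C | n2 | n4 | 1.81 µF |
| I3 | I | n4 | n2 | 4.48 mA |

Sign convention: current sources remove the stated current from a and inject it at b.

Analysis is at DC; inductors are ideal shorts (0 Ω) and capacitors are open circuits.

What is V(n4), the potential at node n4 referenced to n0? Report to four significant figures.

MNA unknowns: 4 node voltages V₁..V_4 plus 2 source currents (L1, L2)
L1: row V3−V0=0, i_L1 at 3,0
R1: Y=0.01783 on G[1,4]
C1: Y=0.000 on G[0,1]
R2: Y=0.7812 on G[3,0]
R3: Y=0.0001825 on G[4,0]
R4: Y=0.05714 on G[4,1]
C2: Y=0.000 on G[3,1]
I1: z[4]−=0.0918, z[1]+=0.0918
R5: Y=0.001502 on G[0,4]
I2: z[4]−=0.0011, z[0]+=0.0011
R6: Y=0.2710 on G[2,4]
R7: Y=0.01342 on G[3,4]
L2: row V2−V0=0, i_L2 at 2,0
R8: Y=0.1529 on G[4,0]
C3: Y=0.000 on G[2,4]
I3: z[4]−=0.00448, z[2]+=0.00448
solve → V1=1.212, V2=0.000, V3=0.000, V4=-0.01271
aux → i_L1=-0.0001706, i_L2=0.001035

-0.01271 V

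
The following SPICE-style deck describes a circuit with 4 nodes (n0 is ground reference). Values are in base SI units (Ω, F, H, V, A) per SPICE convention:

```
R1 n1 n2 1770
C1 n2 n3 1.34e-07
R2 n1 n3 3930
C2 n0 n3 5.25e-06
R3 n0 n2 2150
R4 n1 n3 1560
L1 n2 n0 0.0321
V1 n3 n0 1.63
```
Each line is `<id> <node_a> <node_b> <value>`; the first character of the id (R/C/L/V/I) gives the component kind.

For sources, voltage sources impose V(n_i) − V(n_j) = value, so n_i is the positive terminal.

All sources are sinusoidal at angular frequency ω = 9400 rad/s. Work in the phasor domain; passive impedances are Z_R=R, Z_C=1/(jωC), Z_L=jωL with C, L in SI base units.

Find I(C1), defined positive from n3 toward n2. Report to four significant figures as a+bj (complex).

0.0007296+0.003024j A

Element admittances at ω=9400 rad/s:
  Y(R1) = 0.0005650+0.000j S between n1,n2
  Y(C1) = 0.000+0.001260j S between n2,n3
  Y(R2) = 0.0002545+0.000j S between n1,n3
  Y(C2) = 0.000+0.04935j S between n0,n3
  Y(R3) = 0.0004651+0.000j S between n0,n2
  Y(R4) = 0.0006410+0.000j S between n1,n3
  Y(L1) = 0.000-0.003314j S between n2,n0
  V1: constraint V(n3)−V(n0) = 1.63
Assemble and solve the 4×4 MNA system:
  V(n1)=0.7014+0.2241j  V(n2)=-0.7706+0.5792j  V(n3)=1.630+0.000j
  i(V1)=-0.001561-0.08326j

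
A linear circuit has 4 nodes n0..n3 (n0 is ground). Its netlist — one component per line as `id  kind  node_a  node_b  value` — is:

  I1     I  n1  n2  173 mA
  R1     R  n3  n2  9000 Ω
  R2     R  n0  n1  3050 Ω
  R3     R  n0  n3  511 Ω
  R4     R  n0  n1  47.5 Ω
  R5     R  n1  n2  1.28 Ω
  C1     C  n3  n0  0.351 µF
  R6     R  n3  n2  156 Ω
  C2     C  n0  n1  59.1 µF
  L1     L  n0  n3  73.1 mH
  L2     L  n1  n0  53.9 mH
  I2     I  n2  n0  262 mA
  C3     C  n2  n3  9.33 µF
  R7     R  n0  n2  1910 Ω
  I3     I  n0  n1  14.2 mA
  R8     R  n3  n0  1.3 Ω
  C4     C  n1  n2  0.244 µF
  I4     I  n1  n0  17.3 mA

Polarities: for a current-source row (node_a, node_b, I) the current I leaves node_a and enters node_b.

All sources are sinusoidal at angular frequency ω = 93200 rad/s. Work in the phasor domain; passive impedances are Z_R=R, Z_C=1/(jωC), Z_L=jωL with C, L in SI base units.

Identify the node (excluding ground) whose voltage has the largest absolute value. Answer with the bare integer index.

MNA unknowns: 3 node voltages V₁..V_3
I1: z[1]−=0.173, z[2]+=0.173
R1: Y=0.0001111+0.000j on G[3,2]
R2: Y=0.0003279+0.000j on G[0,1]
R3: Y=0.001957+0.000j on G[0,3]
R4: Y=0.02105+0.000j on G[0,1]
R5: Y=0.7812+0.000j on G[1,2]
C1: Y=0.000+0.03271j on G[3,0]
R6: Y=0.006410+0.000j on G[3,2]
C2: Y=0.000+5.508j on G[0,1]
L1: Y=0.000-0.0001468j on G[0,3]
L2: Y=0.000-0.0001991j on G[1,0]
I2: z[2]−=0.262, z[0]+=0.262
C3: Y=0.000+0.8696j on G[2,3]
R7: Y=0.0005236+0.000j on G[0,2]
I3: z[0]−=0.0142, z[1]+=0.0142
R8: Y=0.7692+0.000j on G[3,0]
C4: Y=0.000+0.02274j on G[1,2]
I4: z[1]−=0.0173, z[0]+=0.0173
solve → V1=0.0004539+0.04045j, V2=-0.05915+0.04650j, V3=-0.05489-0.002077j

2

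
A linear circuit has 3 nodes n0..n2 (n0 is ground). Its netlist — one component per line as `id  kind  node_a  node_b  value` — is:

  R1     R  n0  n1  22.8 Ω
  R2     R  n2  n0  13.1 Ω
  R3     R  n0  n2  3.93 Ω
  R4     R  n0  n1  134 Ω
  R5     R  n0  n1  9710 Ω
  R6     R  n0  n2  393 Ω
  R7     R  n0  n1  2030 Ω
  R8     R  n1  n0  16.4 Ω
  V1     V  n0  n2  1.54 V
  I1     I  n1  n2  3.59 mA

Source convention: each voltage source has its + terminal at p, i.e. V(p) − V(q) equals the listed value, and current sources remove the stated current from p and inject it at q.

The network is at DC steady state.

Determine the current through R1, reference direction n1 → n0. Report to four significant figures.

Element admittances at DC:
  Y(R1) = 0.04386 S between n0,n1
  Y(R2) = 0.07634 S between n2,n0
  Y(R3) = 0.2545 S between n0,n2
  Y(R4) = 0.007463 S between n0,n1
  Y(R5) = 0.0001030 S between n0,n1
  Y(R6) = 0.002545 S between n0,n2
  Y(R7) = 0.0004926 S between n0,n1
  Y(R8) = 0.06098 S between n1,n0
  V1: constraint V(n0)−V(n2) = 1.54
  I1: injects 0.00359 A into n2 (from n1)
Assemble and solve the 3×3 MNA system:
  V(n1)=-0.03180  V(n2)=-1.540
  i(V1)=-0.5169

-0.001395 A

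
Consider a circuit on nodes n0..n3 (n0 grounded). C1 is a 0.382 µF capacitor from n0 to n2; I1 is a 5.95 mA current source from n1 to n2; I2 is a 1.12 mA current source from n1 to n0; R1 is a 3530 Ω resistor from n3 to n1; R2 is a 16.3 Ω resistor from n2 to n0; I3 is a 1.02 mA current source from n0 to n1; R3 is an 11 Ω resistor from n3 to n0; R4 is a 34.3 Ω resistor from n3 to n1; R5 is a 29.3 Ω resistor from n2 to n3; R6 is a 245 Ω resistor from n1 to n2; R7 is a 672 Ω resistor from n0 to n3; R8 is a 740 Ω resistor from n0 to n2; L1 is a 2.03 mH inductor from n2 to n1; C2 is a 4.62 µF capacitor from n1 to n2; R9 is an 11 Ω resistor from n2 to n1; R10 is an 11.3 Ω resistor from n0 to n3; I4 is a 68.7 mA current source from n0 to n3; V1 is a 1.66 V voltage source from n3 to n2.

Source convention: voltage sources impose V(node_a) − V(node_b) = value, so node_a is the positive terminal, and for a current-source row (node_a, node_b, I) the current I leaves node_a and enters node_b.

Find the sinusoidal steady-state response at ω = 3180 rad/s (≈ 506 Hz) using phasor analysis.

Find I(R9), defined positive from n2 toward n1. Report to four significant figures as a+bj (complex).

-0.01378-0.01553j A

MNA unknowns: 3 node voltages V₁..V_3 plus 1 source current (V1)
C1: Y=0.000+0.001215j on G[0,2]
I1: z[1]−=0.00595, z[2]+=0.00595
I2: z[1]−=0.00112, z[0]+=0.00112
R1: Y=0.0002833+0.000j on G[3,1]
R2: Y=0.06135+0.000j on G[2,0]
I3: z[0]−=0.00102, z[1]+=0.00102
R3: Y=0.09091+0.000j on G[3,0]
R4: Y=0.02915+0.000j on G[3,1]
R5: Y=0.03413+0.000j on G[2,3]
R6: Y=0.004082+0.000j on G[1,2]
R7: Y=0.001488+0.000j on G[0,3]
R8: Y=0.001351+0.000j on G[0,2]
L1: Y=0.000-0.1549j on G[2,1]
C2: Y=0.000+0.01469j on G[1,2]
R9: Y=0.09091+0.000j on G[2,1]
R10: Y=0.08850+0.000j on G[0,3]
I4: z[0]−=0.0687, z[3]+=0.0687
V1: row V3−V2=1.66, i_V1 at 3,2
solve → V1=-0.7995+0.1756j, V2=-0.9511+0.004743j, V3=0.7089+0.004743j
aux → i_V1=-0.1606+0.004171j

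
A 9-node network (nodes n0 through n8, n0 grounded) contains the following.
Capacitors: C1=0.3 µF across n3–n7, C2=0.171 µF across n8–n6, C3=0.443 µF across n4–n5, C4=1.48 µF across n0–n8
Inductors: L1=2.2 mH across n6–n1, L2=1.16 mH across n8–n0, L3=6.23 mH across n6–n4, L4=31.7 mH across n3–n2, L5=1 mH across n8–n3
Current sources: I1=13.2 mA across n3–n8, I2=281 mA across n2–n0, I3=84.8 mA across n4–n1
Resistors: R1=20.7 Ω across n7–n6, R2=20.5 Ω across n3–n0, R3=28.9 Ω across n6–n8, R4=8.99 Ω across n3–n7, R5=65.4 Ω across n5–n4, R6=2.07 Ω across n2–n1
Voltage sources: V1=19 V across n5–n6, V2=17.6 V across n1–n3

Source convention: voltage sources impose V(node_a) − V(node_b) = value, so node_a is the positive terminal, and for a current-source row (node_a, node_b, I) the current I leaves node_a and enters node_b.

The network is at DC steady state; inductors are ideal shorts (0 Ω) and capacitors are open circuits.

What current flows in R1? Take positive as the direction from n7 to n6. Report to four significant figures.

-0.5928 A

Element admittances at DC:
  Y(C1) = 0.000 S between n3,n7
  L1: short n6↔n1 (DC inductor)
  I1: injects 0.0132 A into n8 (from n3)
  L2: short n8↔n0 (DC inductor)
  I2: injects 0.281 A into n0 (from n2)
  Y(R1) = 0.04831 S between n7,n6
  I3: injects 0.0848 A into n1 (from n4)
  Y(C2) = 0.000 S between n8,n6
  Y(R2) = 0.04878 S between n3,n0
  L3: short n6↔n4 (DC inductor)
  L4: short n3↔n2 (DC inductor)
  Y(R3) = 0.03460 S between n6,n8
  L5: short n8↔n3 (DC inductor)
  Y(R4) = 0.1112 S between n3,n7
  Y(C3) = 0.000 S between n4,n5
  Y(R5) = 0.01529 S between n5,n4
  Y(R6) = 0.4831 S between n2,n1
  Y(C4) = 0.000 S between n0,n8
  V1: constraint V(n5)−V(n6) = 19
  V2: constraint V(n1)−V(n3) = 17.6
Assemble and solve the 15×15 MNA system:
  V(n1)=17.60  V(n2)=0.000  V(n3)=0.000  V(n4)=17.60  V(n5)=36.60  V(n6)=17.60  V(n7)=5.329  V(n8)=0.000
  i(L1)=-1.287  i(L2)=-0.2810  i(L3)=-0.2057  i(L4)=-8.221  i(L5)=0.9032  i(V1)=-0.2905  i(V2)=-9.704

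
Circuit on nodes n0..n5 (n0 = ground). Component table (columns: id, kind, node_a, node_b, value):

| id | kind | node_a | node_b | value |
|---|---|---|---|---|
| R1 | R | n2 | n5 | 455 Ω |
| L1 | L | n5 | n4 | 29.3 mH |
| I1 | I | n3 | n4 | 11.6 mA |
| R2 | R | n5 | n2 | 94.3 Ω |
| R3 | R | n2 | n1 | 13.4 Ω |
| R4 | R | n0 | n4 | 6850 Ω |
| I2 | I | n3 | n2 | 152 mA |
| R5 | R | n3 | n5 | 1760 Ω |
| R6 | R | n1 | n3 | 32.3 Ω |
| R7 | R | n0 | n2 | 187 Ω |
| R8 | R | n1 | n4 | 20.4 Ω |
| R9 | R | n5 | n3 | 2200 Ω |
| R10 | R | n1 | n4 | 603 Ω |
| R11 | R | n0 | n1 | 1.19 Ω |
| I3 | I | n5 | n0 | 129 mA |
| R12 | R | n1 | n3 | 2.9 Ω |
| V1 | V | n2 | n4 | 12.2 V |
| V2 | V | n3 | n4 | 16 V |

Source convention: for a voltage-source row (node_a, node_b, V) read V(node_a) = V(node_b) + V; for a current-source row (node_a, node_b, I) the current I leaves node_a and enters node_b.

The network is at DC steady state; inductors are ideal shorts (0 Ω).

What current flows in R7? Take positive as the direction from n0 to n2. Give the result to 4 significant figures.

0.01062 A

Element admittances at DC:
  Y(R1) = 0.002198 S between n2,n5
  L1: short n5↔n4 (DC inductor)
  I1: injects 0.0116 A into n4 (from n3)
  Y(R2) = 0.01060 S between n5,n2
  Y(R3) = 0.07463 S between n2,n1
  Y(R4) = 0.0001460 S between n0,n4
  I2: injects 0.152 A into n2 (from n3)
  Y(R5) = 0.0005682 S between n3,n5
  Y(R6) = 0.03096 S between n1,n3
  Y(R7) = 0.005348 S between n0,n2
  Y(R8) = 0.04902 S between n1,n4
  Y(R9) = 0.0004545 S between n5,n3
  Y(R10) = 0.001658 S between n1,n4
  Y(R11) = 0.8403 S between n0,n1
  I3: injects 0.129 A into n0 (from n5)
  Y(R12) = 0.3448 S between n1,n3
  V1: constraint V(n2)−V(n4) = 12.2
  V2: constraint V(n3)−V(n4) = 16
Assemble and solve the 8×8 MNA system:
  V(n1)=-0.1384  V(n2)=-1.986  V(n3)=1.814  V(n4)=-14.19  V(n5)=-14.19
  i(L1)=0.04355  i(V1)=0.1443  i(V2)=-0.9135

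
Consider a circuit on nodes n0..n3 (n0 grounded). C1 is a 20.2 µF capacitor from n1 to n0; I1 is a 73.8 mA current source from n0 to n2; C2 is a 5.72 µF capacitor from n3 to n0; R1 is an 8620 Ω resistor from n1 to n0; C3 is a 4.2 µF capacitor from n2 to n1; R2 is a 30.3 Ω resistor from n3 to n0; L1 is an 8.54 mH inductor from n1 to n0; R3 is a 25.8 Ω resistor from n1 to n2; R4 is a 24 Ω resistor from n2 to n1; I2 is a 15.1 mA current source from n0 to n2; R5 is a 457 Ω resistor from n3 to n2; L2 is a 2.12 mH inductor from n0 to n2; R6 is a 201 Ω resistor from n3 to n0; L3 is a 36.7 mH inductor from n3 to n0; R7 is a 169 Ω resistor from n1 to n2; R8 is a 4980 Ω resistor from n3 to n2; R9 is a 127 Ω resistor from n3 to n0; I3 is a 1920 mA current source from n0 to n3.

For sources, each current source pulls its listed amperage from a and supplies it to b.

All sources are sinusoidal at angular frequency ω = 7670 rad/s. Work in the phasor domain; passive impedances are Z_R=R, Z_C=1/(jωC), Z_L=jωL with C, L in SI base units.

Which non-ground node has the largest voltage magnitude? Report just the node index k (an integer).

3

Apply KCL at each of the 3 non-ground nodes and solve the resulting linear system.
Node n1: branches {C1, R1, C3, L1, R3, R4, R7} → V_1 = 1.021-1.064j
Node n2: branches {I1, C3, R3, R4, I2, R5, L2, R7, R8} → V_2 = 3.075-0.1796j
Node n3: branches {C2, R2, R5, R6, L3, R8, R9, I3} → V_3 = 23.52-19.66j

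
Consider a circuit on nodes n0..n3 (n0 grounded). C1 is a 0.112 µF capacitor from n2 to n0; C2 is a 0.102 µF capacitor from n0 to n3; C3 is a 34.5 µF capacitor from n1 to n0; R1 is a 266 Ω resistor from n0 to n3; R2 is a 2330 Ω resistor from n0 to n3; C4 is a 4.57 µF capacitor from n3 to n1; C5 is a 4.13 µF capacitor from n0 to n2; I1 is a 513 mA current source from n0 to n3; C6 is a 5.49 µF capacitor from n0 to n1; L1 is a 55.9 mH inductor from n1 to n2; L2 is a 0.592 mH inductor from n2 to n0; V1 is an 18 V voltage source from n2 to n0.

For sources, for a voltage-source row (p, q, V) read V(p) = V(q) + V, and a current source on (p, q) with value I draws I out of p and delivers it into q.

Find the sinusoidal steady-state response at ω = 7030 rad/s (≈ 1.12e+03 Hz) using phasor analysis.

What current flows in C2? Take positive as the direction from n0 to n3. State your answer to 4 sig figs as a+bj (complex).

Apply KCL at each of the 3 non-ground nodes and solve the resulting linear system.
Node n1: branches {C3, C4, C6, L1} → V_1 = 0.08621-1.764j
Node n2: branches {C1, C5, L1, L2, V1} → V_2 = 18.00+0.000j
Node n3: branches {C2, R1, R2, C4, I1} → V_3 = 2.259-17.06j
Source currents: i(V1)=-0.004488+3.834j

-0.01223-0.001620j A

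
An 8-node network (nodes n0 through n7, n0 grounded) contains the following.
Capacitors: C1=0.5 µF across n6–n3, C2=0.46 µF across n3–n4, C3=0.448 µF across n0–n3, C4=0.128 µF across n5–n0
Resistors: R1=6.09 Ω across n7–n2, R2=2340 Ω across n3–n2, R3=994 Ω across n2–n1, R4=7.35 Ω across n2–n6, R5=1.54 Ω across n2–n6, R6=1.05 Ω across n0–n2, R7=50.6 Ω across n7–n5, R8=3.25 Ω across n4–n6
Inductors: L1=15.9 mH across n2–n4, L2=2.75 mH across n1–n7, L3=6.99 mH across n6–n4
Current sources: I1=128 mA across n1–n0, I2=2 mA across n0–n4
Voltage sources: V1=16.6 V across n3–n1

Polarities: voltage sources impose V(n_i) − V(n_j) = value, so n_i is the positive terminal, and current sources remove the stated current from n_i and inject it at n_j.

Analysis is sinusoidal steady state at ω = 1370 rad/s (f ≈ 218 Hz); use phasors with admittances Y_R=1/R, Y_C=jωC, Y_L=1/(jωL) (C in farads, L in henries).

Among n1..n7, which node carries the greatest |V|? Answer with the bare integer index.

3

MNA unknowns: 7 node voltages V₁..V_7 plus 1 source current (V1)
C1: Y=0.000+0.0006850j on G[6,3]
R1: Y=0.1642+0.000j on G[7,2]
C2: Y=0.000+0.0006302j on G[3,4]
R2: Y=0.0004274+0.000j on G[3,2]
C3: Y=0.000+0.0006138j on G[0,3]
R3: Y=0.001006+0.000j on G[2,1]
L1: Y=0.000-0.04591j on G[2,4]
I1: z[1]−=0.128, z[0]+=0.128
R4: Y=0.1361+0.000j on G[2,6]
R5: Y=0.6494+0.000j on G[2,6]
I2: z[0]−=0.002, z[4]+=0.002
R6: Y=0.9524+0.000j on G[0,2]
C4: Y=0.000+0.0001754j on G[5,0]
L2: Y=0.000-0.2654j on G[1,7]
R7: Y=0.01976+0.000j on G[7,5]
R8: Y=0.3077+0.000j on G[4,6]
L3: Y=0.000-0.1044j on G[6,4]
V1: row V3−V1=16.6, i_V1 at 3,1
solve → V1=-0.8465-0.6994j, V2=-0.1328-0.009976j, V3=15.75-0.6994j, V4=-0.1417+0.04410j, V5=-0.9595-0.1806j, V6=-0.1322+0.01611j, V7=-0.9579-0.1891j
aux → i_V1=-0.008177-0.03027j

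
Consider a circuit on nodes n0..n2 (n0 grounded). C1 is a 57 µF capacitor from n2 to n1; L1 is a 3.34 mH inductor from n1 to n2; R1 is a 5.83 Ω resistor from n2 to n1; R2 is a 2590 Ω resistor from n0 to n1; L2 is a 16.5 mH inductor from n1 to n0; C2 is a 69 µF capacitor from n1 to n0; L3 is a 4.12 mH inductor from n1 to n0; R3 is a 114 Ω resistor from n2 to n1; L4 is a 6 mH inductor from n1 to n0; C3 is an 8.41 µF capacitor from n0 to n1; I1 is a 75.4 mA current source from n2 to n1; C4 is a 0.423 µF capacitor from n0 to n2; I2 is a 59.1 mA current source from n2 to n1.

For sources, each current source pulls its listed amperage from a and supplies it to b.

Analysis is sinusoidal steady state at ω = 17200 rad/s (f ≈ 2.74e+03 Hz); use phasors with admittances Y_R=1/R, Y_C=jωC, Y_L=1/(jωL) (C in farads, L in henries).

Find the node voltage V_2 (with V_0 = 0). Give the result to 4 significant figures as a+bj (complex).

MNA unknowns: 2 node voltages V₁..V_2
C1: Y=0.000+0.9804j on G[2,1]
L1: Y=0.000-0.01741j on G[1,2]
R1: Y=0.1715+0.000j on G[2,1]
R2: Y=0.0003861+0.000j on G[0,1]
L2: Y=0.000-0.003524j on G[1,0]
C2: Y=0.000+1.187j on G[1,0]
L3: Y=0.000-0.01411j on G[1,0]
R3: Y=0.008772+0.000j on G[2,1]
L4: Y=0.000-0.009690j on G[1,0]
C3: Y=0.000+0.1447j on G[0,1]
I1: z[2]−=0.0754, z[1]+=0.0754
C4: Y=0.000+0.007276j on G[0,2]
I2: z[2]−=0.0591, z[1]+=0.0591
solve → V1=0.0001384-0.0007434j, V2=-0.02476+0.1333j

-0.02476+0.1333j V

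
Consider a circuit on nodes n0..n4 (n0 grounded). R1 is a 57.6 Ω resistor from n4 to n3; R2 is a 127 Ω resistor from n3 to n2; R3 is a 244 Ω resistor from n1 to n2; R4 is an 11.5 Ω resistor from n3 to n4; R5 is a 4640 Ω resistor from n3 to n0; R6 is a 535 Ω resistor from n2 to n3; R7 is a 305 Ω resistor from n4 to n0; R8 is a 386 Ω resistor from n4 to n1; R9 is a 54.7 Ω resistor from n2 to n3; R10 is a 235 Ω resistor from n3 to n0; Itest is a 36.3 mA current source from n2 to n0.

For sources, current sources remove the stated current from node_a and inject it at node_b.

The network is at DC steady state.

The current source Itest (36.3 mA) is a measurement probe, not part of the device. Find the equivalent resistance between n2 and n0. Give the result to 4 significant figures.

MNA unknowns: 4 node voltages V₁..V_4
R1: Y=0.01736 on G[4,3]
R2: Y=0.007874 on G[3,2]
R3: Y=0.004098 on G[1,2]
R4: Y=0.08696 on G[3,4]
R5: Y=0.0002155 on G[3,0]
R6: Y=0.001869 on G[2,3]
R7: Y=0.003279 on G[4,0]
R8: Y=0.002591 on G[4,1]
R9: Y=0.01828 on G[2,3]
R10: Y=0.004255 on G[3,0]
Itest: z[2]−=0.0363, z[0]+=0.0363
solve → V1=-5.436, V2=-5.956, V3=-4.737, V4=-4.612

R_eq = 164.1 Ω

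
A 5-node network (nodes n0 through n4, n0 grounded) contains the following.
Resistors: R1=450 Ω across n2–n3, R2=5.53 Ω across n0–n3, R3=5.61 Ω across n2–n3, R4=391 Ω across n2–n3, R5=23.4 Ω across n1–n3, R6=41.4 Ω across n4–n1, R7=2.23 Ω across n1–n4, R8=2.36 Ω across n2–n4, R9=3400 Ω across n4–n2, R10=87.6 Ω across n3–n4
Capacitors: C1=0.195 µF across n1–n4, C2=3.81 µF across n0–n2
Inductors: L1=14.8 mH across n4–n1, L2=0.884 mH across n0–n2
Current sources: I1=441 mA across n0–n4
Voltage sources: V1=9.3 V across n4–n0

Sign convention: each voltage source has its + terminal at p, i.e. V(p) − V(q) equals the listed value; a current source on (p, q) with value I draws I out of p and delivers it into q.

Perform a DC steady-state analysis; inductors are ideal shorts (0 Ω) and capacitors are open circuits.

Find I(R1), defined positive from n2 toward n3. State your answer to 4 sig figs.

Element admittances at DC:
  Y(R1) = 0.002222 S between n2,n3
  Y(R2) = 0.1808 S between n0,n3
  Y(C1) = 0.000 S between n1,n4
  L1: short n4↔n1 (DC inductor)
  Y(C2) = 0.000 S between n0,n2
  I1: injects 0.441 A into n4 (from n0)
  Y(R3) = 0.1783 S between n2,n3
  Y(R4) = 0.002558 S between n2,n3
  Y(R5) = 0.04274 S between n1,n3
  Y(R6) = 0.02415 S between n4,n1
  Y(R7) = 0.4484 S between n1,n4
  Y(R8) = 0.4237 S between n2,n4
  Y(R9) = 0.0002941 S between n4,n2
  Y(R10) = 0.01142 S between n3,n4
  L2: short n0↔n2 (DC inductor)
  V1: constraint V(n4)−V(n0) = 9.3
Assemble and solve the 7×7 MNA system:
  V(n1)=9.300  V(n2)=0.000  V(n3)=1.205  V(n4)=9.300
  i(L1)=0.3460  i(L2)=-4.164  i(V1)=-3.941

-0.002677 A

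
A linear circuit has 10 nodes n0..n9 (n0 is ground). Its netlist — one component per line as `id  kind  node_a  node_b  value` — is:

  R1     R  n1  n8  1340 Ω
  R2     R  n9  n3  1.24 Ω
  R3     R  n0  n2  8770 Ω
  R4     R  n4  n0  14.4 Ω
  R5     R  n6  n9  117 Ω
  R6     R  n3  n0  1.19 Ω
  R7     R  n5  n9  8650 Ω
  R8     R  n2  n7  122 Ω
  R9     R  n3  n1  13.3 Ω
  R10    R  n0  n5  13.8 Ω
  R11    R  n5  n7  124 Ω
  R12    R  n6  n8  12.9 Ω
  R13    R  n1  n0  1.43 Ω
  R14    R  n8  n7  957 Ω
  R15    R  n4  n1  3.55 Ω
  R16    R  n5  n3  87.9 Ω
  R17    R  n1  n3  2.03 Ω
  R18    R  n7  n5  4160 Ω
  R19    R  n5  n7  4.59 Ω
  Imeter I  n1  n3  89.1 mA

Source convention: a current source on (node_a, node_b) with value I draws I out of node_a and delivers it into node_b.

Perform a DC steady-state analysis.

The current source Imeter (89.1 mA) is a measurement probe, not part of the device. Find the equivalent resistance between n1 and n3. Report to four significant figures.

Element admittances at DC:
  Y(R1) = 0.0007463 S between n1,n8
  Y(R2) = 0.8065 S between n9,n3
  Y(R3) = 0.0001140 S between n0,n2
  Y(R4) = 0.06944 S between n4,n0
  Y(R5) = 0.008547 S between n6,n9
  Y(R6) = 0.8403 S between n3,n0
  Y(R7) = 0.0001156 S between n5,n9
  Y(R8) = 0.008197 S between n2,n7
  Y(R9) = 0.07519 S between n3,n1
  Y(R10) = 0.07246 S between n0,n5
  Y(R11) = 0.008065 S between n5,n7
  Y(R12) = 0.07752 S between n6,n8
  Y(R13) = 0.6993 S between n1,n0
  Y(R14) = 0.001045 S between n8,n7
  Y(R15) = 0.2817 S between n4,n1
  Y(R16) = 0.01138 S between n5,n3
  Y(R17) = 0.4926 S between n1,n3
  Y(R18) = 0.0002404 S between n7,n5
  Y(R19) = 0.2179 S between n5,n7
  Imeter: injects 0.0891 A into n3 (from n1)
Assemble and solve the 9×9 MNA system:
  V(n1)=-0.04874  V(n2)=0.006258  V(n3)=0.04326  V(n4)=-0.03910  V(n5)=0.006230  V(n6)=0.03299  V(n7)=0.006345  V(n8)=0.03187  V(n9)=0.04314

R_eq = 1.033 Ω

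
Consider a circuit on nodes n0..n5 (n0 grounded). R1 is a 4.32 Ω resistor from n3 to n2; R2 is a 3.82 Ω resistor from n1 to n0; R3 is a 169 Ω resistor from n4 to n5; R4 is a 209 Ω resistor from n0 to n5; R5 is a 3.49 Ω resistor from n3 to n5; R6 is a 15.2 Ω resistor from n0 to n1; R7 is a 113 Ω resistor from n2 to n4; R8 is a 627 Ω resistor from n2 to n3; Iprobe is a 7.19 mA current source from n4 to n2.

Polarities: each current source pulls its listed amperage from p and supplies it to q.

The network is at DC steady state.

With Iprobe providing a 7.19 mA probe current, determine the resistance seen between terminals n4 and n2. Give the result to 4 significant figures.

Element admittances at DC:
  Y(R1) = 0.2315 S between n3,n2
  Y(R2) = 0.2618 S between n1,n0
  Y(R3) = 0.005917 S between n4,n5
  Y(R4) = 0.004785 S between n0,n5
  Y(R5) = 0.2865 S between n3,n5
  Y(R6) = 0.06579 S between n0,n1
  Y(R7) = 0.008850 S between n2,n4
  Y(R8) = 0.001595 S between n2,n3
  Iprobe: injects 0.00719 A into n2 (from n4)
Assemble and solve the 5×5 MNA system:
  V(n1)=0.000  V(n2)=0.02181  V(n3)=0.009785  V(n4)=-0.4738  V(n5)=0.000

R_eq = 68.94 Ω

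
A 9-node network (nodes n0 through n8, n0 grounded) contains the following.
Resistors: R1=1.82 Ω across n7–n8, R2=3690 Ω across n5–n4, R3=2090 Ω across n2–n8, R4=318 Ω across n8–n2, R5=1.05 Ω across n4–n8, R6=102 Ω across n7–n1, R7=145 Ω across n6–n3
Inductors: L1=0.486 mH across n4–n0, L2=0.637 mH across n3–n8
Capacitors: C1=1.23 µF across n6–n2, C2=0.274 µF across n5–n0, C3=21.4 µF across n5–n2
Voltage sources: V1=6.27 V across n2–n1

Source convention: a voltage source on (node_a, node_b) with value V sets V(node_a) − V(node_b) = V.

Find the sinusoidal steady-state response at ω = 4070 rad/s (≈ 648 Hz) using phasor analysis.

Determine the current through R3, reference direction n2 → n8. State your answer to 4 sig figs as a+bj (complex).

0.001685-0.0004645j A

MNA unknowns: 8 node voltages V₁..V_8 plus 1 source current (V1)
R1: Y=0.5495+0.000j on G[7,8]
R2: Y=0.0002710+0.000j on G[5,4]
L1: Y=0.000-0.5056j on G[4,0]
L2: Y=0.000-0.3857j on G[3,8]
R3: Y=0.0004785+0.000j on G[2,8]
R4: Y=0.003145+0.000j on G[8,2]
C1: Y=0.000+0.005006j on G[6,2]
R5: Y=0.9524+0.000j on G[4,8]
C2: Y=0.000+0.001115j on G[5,0]
C3: Y=0.000+0.08710j on G[5,2]
R6: Y=0.009804+0.000j on G[7,1]
R7: Y=0.006897+0.000j on G[6,3]
V1: row V2−V1=6.27, i_V1 at 2,1
solve → V1=-2.744-0.9767j, V2=3.526-0.9767j, V3=-0.01837+0.02447j, V4=0.007687-0.002104j, V5=3.485-0.9536j, V6=1.681+1.364j, V7=-0.04261-0.02293j, V8=0.005581-0.005913j
aux → i_V1=-0.02648-0.009350j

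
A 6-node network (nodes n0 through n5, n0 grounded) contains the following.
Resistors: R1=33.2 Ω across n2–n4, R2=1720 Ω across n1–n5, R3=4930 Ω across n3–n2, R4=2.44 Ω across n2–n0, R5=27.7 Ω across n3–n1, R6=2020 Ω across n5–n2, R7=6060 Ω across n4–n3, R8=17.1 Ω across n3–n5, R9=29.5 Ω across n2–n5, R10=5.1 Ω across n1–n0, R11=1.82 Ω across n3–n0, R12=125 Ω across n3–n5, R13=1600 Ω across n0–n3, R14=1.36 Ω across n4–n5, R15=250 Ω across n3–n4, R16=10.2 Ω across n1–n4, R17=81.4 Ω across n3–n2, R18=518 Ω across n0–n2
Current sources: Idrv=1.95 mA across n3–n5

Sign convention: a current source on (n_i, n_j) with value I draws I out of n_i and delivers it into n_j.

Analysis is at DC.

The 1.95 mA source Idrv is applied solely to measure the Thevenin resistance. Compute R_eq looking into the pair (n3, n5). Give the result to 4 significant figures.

Apply KCL at each of the 5 non-ground nodes and solve the resulting linear system.
Node n1: branches {R2, R5, R10, R16} → V_1 = 0.002386
Node n2: branches {R1, R3, R4, R6, R9, R17, R18} → V_2 = 0.001179
Node n3: branches {R3, R5, R7, R8, R11, R12, R13, R15, R17, Idrv} → V_3 = -0.001733
Node n4: branches {R1, R7, R14, R15, R16} → V_4 = 0.008630
Node n5: branches {R2, R6, R8, R9, R12, R14, Idrv} → V_5 = 0.009827

R_eq = 5.928 Ω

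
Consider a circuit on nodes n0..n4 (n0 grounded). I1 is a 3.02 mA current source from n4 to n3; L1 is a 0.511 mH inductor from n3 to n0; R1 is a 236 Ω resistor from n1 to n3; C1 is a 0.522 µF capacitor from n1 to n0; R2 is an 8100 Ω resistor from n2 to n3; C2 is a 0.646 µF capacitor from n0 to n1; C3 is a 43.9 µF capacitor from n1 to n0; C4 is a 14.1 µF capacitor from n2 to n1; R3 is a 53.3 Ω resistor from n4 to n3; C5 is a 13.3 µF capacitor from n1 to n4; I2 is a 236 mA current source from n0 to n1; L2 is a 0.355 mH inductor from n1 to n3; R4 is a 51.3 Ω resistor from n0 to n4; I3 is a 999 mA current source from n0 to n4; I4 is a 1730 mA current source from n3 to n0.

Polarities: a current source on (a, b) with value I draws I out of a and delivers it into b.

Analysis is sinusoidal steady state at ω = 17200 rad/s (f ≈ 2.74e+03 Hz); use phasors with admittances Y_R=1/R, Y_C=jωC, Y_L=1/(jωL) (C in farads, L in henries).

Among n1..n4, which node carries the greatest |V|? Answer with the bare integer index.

MNA unknowns: 4 node voltages V₁..V_4
I1: z[4]−=0.00302, z[3]+=0.00302
L1: Y=0.000-0.1138j on G[3,0]
R1: Y=0.004237+0.000j on G[1,3]
C1: Y=0.000+0.008978j on G[1,0]
R2: Y=0.0001235+0.000j on G[2,3]
C2: Y=0.000+0.01111j on G[0,1]
C3: Y=0.000+0.7551j on G[1,0]
C4: Y=0.000+0.2425j on G[2,1]
R3: Y=0.01876+0.000j on G[4,3]
C5: Y=0.000+0.2288j on G[1,4]
I2: z[0]−=0.236, z[1]+=0.236
L2: Y=0.000-0.1638j on G[1,3]
R4: Y=0.01949+0.000j on G[0,4]
I3: z[0]−=0.999, z[4]+=0.999
I4: z[3]−=1.73, z[0]+=1.73
solve → V1=0.09113-0.2855j, V2=0.08805-0.2854j, V3=-0.1621-6.353j, V4=0.3343-4.570j

3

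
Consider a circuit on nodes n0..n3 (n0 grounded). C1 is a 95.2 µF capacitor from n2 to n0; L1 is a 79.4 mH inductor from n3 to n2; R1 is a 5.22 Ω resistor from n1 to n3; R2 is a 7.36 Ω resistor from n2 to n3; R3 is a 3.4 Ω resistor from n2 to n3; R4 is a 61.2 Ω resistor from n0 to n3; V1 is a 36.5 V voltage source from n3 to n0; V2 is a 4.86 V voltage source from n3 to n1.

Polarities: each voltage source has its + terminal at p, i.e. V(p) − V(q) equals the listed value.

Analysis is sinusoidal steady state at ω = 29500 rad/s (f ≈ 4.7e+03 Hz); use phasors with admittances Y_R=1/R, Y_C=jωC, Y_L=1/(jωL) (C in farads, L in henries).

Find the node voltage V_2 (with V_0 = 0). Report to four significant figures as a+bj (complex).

0.8309-5.462j V

Element admittances at ω=29500 rad/s:
  Y(C1) = 0.000+2.808j S between n2,n0
  Y(L1) = 0.000-0.0004269j S between n3,n2
  Y(R1) = 0.1916+0.000j S between n1,n3
  Y(R2) = 0.1359+0.000j S between n2,n3
  Y(R3) = 0.2941+0.000j S between n2,n3
  Y(R4) = 0.01634+0.000j S between n0,n3
  V1: constraint V(n3)−V(n0) = 36.5
  V2: constraint V(n3)−V(n1) = 4.86
Assemble and solve the 5×5 MNA system:
  V(n1)=31.64+0.000j  V(n2)=0.8309-5.462j  V(n3)=36.50+0.000j
  i(V1)=-15.94-2.333j  i(V2)=-0.9310+0.000j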